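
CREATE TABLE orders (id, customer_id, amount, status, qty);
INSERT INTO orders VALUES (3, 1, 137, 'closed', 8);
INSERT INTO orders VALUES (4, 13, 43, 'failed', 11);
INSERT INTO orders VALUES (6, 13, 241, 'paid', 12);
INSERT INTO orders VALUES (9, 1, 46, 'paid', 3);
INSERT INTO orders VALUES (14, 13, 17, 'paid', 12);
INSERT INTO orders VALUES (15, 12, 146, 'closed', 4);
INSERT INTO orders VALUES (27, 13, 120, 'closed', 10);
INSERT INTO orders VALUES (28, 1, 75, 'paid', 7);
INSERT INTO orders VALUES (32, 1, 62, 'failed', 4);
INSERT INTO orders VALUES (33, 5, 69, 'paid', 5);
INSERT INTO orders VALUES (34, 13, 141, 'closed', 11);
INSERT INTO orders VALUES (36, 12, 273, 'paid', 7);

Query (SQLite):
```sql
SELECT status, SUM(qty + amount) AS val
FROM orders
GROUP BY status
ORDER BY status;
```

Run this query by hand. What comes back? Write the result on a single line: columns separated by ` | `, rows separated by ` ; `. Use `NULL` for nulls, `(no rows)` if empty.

closed | 577 ; failed | 120 ; paid | 767

For each row compute qty + amount.
Group by status; take SUM of the expression per group.
  closed: ids {3, 15, 27, 34} → SUM(qty + amount)=577
  failed: ids {4, 32} → SUM(qty + amount)=120
  paid: ids {6, 9, 14, 28, 33, 36} → SUM(qty + amount)=767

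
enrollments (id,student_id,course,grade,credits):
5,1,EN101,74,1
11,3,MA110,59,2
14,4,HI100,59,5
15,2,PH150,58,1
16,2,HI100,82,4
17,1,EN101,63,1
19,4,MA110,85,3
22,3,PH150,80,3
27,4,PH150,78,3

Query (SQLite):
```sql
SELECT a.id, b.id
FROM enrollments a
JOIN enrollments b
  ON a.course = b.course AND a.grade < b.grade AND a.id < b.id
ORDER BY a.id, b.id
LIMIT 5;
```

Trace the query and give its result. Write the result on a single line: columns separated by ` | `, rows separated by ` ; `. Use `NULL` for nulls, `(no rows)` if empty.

Pairs (a,b) with same course, a.grade < b.grade, a.id < b.id.
course groups: EN101:{5,17} HI100:{14,16} MA110:{11,19} PH150:{15,22,27}
Ordered by (a.id, b.id); first 5.

11 | 19 ; 14 | 16 ; 15 | 22 ; 15 | 27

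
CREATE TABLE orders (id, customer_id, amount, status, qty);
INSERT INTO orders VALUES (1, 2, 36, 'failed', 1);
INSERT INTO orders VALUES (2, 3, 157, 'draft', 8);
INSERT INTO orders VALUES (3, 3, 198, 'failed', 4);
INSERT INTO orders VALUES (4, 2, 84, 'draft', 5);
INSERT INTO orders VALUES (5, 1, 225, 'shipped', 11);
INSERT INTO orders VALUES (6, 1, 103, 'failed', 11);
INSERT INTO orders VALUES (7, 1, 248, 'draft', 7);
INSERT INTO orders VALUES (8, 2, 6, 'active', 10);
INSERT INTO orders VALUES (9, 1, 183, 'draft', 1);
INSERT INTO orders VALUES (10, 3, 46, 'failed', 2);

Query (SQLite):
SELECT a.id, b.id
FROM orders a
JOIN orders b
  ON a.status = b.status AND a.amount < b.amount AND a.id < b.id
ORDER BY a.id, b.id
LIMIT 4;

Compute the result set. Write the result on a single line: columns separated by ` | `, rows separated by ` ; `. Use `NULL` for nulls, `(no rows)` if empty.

Pairs (a,b) with same status, a.amount < b.amount, a.id < b.id.
status groups: active:{8} draft:{2,4,7,9} failed:{1,3,6,10} shipped:{5}
Ordered by (a.id, b.id); first 4.

1 | 3 ; 1 | 6 ; 1 | 10 ; 2 | 7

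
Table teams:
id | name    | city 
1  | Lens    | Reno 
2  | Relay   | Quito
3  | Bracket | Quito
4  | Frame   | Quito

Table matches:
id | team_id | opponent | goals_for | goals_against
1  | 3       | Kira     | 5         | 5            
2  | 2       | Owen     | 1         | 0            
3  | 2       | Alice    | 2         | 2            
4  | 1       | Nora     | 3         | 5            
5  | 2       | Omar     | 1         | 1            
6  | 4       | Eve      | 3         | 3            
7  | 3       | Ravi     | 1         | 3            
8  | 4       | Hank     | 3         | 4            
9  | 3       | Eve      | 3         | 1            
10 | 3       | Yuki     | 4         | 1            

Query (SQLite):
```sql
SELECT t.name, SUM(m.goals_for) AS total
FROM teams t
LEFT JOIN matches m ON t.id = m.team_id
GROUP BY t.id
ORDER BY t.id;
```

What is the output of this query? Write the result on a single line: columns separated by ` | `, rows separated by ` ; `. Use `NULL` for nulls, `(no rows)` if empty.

LEFT JOIN keeps every teams row; unmatched ones get NULL for matches columns.
Group by teams.id and compute SUM(m.goals_for). SUM over an all-NULL group is NULL.
  1: ids {4} → SUM(m.goals_for)=3
  2: ids {2, 3, 5} → SUM(m.goals_for)=4
  3: ids {1, 7, 9, 10} → SUM(m.goals_for)=13
  4: ids {6, 8} → SUM(m.goals_for)=6

Lens | 3 ; Relay | 4 ; Bracket | 13 ; Frame | 6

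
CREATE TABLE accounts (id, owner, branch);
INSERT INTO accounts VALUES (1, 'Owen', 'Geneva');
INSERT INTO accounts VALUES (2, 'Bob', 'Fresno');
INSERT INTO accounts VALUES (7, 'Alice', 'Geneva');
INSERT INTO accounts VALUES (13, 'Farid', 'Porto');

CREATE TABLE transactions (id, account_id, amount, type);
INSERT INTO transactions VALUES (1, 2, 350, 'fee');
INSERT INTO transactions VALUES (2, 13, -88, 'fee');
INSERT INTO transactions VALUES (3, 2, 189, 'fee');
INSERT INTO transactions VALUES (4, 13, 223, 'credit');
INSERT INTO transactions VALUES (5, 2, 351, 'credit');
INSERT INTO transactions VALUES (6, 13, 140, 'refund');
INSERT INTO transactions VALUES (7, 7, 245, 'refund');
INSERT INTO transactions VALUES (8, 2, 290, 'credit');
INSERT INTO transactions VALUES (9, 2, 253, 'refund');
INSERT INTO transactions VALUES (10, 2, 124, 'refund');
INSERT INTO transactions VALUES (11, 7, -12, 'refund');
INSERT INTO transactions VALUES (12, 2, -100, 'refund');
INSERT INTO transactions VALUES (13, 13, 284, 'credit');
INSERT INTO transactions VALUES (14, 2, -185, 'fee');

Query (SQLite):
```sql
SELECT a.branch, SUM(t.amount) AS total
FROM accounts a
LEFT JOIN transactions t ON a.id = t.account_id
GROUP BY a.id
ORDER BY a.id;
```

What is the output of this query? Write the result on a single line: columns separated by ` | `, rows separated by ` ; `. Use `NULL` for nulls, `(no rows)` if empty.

LEFT JOIN keeps every accounts row; unmatched ones get NULL for transactions columns.
Group by accounts.id and compute SUM(t.amount). SUM over an all-NULL group is NULL.
  1: ids {—} → SUM(t.amount)=NULL
  2: ids {1, 3, 5, 8, 9, 10, 12, 14} → SUM(t.amount)=1272
  7: ids {7, 11} → SUM(t.amount)=233
  13: ids {2, 4, 6, 13} → SUM(t.amount)=559

Geneva | NULL ; Fresno | 1272 ; Geneva | 233 ; Porto | 559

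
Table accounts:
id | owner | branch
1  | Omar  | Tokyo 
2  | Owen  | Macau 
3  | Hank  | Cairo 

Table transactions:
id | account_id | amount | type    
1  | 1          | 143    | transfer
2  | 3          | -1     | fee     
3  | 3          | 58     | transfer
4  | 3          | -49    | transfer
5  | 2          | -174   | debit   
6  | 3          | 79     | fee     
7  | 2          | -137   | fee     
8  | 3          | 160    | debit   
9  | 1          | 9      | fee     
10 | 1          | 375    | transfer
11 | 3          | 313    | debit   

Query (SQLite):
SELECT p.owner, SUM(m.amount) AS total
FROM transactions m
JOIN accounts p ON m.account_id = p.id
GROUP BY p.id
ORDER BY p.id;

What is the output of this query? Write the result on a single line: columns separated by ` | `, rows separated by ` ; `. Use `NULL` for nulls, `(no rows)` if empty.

Join each transactions row to its accounts via account_id.
Group joined rows by accounts.id; compute SUM(m.amount) per group.
  1: ids {1, 9, 10} → SUM(m.amount)=527
  2: ids {5, 7} → SUM(m.amount)=-311
  3: ids {2, 3, 4, 6, 8, 11} → SUM(m.amount)=560

Omar | 527 ; Owen | -311 ; Hank | 560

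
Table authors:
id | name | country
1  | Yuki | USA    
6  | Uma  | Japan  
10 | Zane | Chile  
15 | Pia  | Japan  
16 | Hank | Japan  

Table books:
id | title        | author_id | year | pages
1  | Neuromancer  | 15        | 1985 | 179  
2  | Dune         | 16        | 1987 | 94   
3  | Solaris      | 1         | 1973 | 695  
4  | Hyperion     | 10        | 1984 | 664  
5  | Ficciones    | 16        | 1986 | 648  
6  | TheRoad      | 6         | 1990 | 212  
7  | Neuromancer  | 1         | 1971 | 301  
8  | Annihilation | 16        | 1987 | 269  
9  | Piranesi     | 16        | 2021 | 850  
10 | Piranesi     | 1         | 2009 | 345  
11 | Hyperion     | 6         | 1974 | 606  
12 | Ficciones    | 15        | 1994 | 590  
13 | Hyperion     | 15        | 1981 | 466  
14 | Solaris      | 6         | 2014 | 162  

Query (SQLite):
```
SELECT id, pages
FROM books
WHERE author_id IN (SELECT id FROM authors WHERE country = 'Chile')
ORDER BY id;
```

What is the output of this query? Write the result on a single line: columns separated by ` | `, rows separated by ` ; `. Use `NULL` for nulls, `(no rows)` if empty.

4 | 664

Inner query: authors.id where country = 'Chile'.
Outer: keep books rows whose author_id is in that set.
Inner query → {10}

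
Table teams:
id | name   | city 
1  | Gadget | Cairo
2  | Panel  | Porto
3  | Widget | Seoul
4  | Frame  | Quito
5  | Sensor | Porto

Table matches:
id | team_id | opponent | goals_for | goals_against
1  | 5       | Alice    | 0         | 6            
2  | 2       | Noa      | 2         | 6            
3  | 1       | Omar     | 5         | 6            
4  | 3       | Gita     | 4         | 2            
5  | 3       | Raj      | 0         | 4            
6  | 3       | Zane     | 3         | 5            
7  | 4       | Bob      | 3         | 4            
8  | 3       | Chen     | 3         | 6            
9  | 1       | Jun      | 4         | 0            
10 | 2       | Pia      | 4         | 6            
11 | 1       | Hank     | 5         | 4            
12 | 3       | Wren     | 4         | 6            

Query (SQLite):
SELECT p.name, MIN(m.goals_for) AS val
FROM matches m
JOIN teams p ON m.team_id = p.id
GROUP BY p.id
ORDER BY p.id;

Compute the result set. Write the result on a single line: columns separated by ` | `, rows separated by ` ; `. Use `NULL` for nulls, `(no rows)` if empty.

Gadget | 4 ; Panel | 2 ; Widget | 0 ; Frame | 3 ; Sensor | 0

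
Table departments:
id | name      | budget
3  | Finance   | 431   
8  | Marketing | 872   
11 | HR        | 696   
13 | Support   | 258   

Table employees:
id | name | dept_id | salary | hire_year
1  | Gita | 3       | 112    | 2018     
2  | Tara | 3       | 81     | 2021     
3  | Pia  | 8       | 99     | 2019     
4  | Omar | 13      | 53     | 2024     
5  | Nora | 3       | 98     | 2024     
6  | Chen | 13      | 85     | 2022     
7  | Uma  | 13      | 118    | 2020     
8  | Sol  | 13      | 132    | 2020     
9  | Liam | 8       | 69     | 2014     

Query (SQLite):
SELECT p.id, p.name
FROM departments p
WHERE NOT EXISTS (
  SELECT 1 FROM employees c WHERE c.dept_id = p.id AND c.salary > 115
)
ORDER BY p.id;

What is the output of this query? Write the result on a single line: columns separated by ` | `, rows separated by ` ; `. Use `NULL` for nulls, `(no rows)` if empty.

For each departments row, check whether any employees with matching dept_id has salary > 115.
Keep rows where that is false.

3 | Finance ; 8 | Marketing ; 11 | HR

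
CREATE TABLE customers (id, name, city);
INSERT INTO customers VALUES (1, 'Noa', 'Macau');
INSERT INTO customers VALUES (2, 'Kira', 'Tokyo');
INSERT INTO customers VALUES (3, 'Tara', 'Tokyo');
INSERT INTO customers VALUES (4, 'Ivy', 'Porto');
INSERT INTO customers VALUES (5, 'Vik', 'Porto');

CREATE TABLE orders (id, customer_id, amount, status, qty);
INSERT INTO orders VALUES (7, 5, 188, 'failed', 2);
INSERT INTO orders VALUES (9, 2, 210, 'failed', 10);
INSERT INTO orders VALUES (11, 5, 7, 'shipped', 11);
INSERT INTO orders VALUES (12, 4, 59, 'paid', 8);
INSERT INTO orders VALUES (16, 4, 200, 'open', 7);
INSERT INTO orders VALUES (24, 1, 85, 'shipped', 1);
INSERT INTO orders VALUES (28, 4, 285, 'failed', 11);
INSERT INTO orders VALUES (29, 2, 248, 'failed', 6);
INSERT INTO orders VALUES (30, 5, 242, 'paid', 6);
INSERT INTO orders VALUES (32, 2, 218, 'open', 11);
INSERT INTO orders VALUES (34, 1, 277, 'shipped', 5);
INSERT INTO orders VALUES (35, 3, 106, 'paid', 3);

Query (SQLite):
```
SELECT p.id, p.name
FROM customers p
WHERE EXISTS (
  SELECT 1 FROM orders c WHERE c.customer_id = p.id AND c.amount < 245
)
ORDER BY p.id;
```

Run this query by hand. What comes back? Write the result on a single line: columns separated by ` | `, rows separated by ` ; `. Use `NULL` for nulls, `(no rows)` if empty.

1 | Noa ; 2 | Kira ; 3 | Tara ; 4 | Ivy ; 5 | Vik

For each customers row, check whether any orders with matching customer_id has amount < 245.
Keep rows where that is true.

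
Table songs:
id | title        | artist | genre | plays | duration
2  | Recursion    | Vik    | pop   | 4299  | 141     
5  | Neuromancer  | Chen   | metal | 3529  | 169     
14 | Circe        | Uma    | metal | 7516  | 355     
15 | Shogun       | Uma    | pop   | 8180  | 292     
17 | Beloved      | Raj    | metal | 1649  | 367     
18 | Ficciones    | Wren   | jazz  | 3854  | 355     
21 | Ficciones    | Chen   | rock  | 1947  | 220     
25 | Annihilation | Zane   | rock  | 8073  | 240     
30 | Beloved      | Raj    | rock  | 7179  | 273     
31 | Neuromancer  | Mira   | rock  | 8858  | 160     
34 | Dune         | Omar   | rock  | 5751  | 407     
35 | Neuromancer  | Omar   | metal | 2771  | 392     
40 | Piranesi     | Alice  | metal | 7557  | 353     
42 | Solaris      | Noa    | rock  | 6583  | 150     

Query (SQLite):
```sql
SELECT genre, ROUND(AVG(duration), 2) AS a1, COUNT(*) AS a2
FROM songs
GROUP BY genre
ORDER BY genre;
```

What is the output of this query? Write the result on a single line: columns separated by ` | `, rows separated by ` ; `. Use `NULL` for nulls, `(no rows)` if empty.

jazz | 355 | 1 ; metal | 327.2 | 5 ; pop | 216.5 | 2 ; rock | 241.67 | 6

Group songs by genre.
Per group compute: ROUND(AVG(duration), 2), COUNT(*).
  jazz: ids {18} → ROUND(AVG(duration), 2)=355, COUNT(*)=1
  metal: ids {5, 14, 17, 35, 40} → ROUND(AVG(duration), 2)=327.2, COUNT(*)=5
  pop: ids {2, 15} → ROUND(AVG(duration), 2)=216.5, COUNT(*)=2
  rock: ids {21, 25, 30, 31, 34, 42} → ROUND(AVG(duration), 2)=241.67, COUNT(*)=6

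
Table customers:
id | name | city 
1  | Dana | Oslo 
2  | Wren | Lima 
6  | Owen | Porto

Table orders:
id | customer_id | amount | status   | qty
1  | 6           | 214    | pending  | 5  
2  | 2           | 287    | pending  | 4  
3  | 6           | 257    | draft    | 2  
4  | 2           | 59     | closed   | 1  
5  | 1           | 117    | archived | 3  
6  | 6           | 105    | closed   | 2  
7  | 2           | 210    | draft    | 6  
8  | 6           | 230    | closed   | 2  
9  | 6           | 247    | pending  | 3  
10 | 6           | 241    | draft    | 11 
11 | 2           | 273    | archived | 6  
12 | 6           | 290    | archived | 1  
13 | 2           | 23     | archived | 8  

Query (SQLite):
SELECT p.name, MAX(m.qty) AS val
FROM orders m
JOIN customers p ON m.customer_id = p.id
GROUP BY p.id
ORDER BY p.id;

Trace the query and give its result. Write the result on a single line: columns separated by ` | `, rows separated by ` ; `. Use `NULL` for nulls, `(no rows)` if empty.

Join each orders row to its customers via customer_id.
Group joined rows by customers.id; compute MAX(m.qty) per group.
  1: ids {5} → MAX(m.qty)=3
  2: ids {2, 4, 7, 11, 13} → MAX(m.qty)=8
  6: ids {1, 3, 6, 8, 9, 10, 12} → MAX(m.qty)=11

Dana | 3 ; Wren | 8 ; Owen | 11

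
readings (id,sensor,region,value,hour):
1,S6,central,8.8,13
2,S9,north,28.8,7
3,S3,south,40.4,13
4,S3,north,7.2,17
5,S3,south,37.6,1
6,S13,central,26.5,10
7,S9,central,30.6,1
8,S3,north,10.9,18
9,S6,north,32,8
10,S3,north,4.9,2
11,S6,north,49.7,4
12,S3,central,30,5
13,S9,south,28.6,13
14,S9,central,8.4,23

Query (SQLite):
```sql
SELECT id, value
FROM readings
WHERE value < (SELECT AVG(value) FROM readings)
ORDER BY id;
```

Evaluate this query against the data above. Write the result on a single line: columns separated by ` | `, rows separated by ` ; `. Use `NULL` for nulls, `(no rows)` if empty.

1 | 8.8 ; 4 | 7.2 ; 8 | 10.9 ; 10 | 4.9 ; 14 | 8.4

Scalar subquery: AVG(value) over all readings rows = 24.6.
Keep rows where value < that value.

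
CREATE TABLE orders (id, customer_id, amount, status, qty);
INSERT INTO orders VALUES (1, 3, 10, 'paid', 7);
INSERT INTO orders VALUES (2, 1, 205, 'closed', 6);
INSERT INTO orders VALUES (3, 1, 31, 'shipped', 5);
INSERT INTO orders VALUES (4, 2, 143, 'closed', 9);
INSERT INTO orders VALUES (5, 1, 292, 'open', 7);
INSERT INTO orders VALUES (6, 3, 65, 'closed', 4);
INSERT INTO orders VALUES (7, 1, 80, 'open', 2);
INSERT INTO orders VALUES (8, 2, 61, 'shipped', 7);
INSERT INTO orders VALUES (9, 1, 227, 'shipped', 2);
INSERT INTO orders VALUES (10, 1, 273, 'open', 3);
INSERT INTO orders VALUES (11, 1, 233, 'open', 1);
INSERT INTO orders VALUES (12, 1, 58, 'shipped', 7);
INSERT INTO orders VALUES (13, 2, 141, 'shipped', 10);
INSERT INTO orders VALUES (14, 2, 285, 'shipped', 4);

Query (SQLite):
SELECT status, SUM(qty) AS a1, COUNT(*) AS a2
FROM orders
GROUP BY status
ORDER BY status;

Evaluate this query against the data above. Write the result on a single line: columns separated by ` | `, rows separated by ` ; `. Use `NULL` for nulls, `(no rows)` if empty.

Group orders by status.
Per group compute: SUM(qty), COUNT(*).
  closed: ids {2, 4, 6} → SUM(qty)=19, COUNT(*)=3
  open: ids {5, 7, 10, 11} → SUM(qty)=13, COUNT(*)=4
  paid: ids {1} → SUM(qty)=7, COUNT(*)=1
  shipped: ids {3, 8, 9, 12, 13, 14} → SUM(qty)=35, COUNT(*)=6

closed | 19 | 3 ; open | 13 | 4 ; paid | 7 | 1 ; shipped | 35 | 6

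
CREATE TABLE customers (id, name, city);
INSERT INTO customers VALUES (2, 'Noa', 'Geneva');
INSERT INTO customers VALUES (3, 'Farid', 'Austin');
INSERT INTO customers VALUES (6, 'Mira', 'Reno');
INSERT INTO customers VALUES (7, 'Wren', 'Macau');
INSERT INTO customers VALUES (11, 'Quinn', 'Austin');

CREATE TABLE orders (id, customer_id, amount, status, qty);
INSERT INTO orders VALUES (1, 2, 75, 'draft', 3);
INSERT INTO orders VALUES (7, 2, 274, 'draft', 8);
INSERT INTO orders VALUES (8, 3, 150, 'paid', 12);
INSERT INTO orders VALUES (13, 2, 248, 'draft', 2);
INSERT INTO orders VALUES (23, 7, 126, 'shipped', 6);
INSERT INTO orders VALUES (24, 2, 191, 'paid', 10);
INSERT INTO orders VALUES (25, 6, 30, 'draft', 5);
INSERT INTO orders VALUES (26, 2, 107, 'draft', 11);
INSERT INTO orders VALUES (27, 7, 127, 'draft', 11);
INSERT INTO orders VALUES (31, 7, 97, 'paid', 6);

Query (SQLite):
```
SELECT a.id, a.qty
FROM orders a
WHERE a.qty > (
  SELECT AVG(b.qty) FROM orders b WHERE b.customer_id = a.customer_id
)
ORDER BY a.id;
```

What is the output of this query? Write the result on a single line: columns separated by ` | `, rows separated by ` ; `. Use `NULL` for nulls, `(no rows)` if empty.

For each orders row a, compute AVG(qty) over rows sharing a.customer_id.
Keep row a if a.qty > that per-group AVG.
  customer_id=2: AVG(qty) = 6.8
  customer_id=3: AVG(qty) = 12.0
  customer_id=6: AVG(qty) = 5.0
  customer_id=7: AVG(qty) = 7.666667

7 | 8 ; 24 | 10 ; 26 | 11 ; 27 | 11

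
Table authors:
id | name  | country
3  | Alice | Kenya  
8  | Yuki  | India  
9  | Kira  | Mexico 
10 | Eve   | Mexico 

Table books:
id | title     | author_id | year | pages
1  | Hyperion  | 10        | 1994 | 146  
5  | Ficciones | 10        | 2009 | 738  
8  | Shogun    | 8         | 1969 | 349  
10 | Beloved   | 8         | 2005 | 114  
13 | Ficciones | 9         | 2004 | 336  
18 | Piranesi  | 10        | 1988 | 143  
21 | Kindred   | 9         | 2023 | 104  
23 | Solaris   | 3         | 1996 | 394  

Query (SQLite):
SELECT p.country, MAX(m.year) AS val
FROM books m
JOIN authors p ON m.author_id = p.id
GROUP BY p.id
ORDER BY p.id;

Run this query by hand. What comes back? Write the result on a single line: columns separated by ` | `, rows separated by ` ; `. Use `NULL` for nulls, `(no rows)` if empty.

Join each books row to its authors via author_id.
Group joined rows by authors.id; compute MAX(m.year) per group.
  3: ids {23} → MAX(m.year)=1996
  8: ids {8, 10} → MAX(m.year)=2005
  9: ids {13, 21} → MAX(m.year)=2023
  10: ids {1, 5, 18} → MAX(m.year)=2009

Kenya | 1996 ; India | 2005 ; Mexico | 2023 ; Mexico | 2009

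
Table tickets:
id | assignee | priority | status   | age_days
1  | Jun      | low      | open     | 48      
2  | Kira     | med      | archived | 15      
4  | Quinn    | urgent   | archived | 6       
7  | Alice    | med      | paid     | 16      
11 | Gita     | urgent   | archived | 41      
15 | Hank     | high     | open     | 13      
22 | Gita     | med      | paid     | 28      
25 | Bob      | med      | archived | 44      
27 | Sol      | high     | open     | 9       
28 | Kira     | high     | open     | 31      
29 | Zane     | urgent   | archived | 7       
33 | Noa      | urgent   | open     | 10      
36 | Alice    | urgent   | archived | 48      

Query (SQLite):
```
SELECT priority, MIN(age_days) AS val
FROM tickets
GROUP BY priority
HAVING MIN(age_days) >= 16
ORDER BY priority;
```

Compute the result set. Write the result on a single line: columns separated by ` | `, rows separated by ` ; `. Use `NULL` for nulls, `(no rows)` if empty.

low | 48

Partition tickets by priority; compute MIN(age_days) within each group.
HAVING: keep groups where MIN(age_days) >= 16.
  high: ids {15, 27, 28} → MIN(age_days)=9
  low: ids {1} → MIN(age_days)=48
  med: ids {2, 7, 22, 25} → MIN(age_days)=15
  urgent: ids {4, 11, 29, 33, 36} → MIN(age_days)=6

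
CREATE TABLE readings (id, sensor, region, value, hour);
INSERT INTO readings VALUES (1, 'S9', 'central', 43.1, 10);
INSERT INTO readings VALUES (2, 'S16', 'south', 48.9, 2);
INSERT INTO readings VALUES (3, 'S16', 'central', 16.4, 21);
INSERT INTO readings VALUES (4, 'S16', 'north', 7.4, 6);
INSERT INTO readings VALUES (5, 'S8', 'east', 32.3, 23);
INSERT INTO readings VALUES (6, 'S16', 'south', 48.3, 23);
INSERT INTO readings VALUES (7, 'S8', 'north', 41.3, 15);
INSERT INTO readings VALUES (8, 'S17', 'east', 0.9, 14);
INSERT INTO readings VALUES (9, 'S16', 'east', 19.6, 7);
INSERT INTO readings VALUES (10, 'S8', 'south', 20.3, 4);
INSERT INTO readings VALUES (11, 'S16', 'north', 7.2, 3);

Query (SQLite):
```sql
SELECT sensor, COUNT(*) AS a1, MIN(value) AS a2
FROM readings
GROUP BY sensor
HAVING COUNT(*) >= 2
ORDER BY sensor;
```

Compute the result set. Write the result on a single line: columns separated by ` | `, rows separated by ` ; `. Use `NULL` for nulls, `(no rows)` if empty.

S16 | 6 | 7.2 ; S8 | 3 | 20.3

Group readings by sensor.
Per group compute: COUNT(*), MIN(value).
HAVING: drop groups with fewer than 2 rows.
  S16: ids {2, 3, 4, 6, 9, 11} → COUNT(*)=6, MIN(value)=7.2
  S17: ids {8} → COUNT(*)=1, MIN(value)=0.9
  S8: ids {5, 7, 10} → COUNT(*)=3, MIN(value)=20.3
  S9: ids {1} → COUNT(*)=1, MIN(value)=43.1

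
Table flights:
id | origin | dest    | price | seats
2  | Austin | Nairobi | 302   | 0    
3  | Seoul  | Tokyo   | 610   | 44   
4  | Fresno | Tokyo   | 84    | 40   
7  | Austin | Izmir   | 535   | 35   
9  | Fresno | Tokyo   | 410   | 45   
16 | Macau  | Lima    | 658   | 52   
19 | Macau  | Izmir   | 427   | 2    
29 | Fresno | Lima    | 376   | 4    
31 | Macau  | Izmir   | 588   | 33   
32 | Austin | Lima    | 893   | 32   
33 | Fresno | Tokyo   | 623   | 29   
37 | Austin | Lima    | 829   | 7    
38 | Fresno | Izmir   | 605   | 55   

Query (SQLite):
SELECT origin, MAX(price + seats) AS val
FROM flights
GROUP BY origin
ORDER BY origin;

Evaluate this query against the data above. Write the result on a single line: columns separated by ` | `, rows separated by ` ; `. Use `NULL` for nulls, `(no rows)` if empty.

Austin | 925 ; Fresno | 660 ; Macau | 710 ; Seoul | 654

For each row compute price + seats.
Group by origin; take MAX of the expression per group.
  Austin: ids {2, 7, 32, 37} → MAX(price + seats)=925
  Fresno: ids {4, 9, 29, 33, 38} → MAX(price + seats)=660
  Macau: ids {16, 19, 31} → MAX(price + seats)=710
  Seoul: ids {3} → MAX(price + seats)=654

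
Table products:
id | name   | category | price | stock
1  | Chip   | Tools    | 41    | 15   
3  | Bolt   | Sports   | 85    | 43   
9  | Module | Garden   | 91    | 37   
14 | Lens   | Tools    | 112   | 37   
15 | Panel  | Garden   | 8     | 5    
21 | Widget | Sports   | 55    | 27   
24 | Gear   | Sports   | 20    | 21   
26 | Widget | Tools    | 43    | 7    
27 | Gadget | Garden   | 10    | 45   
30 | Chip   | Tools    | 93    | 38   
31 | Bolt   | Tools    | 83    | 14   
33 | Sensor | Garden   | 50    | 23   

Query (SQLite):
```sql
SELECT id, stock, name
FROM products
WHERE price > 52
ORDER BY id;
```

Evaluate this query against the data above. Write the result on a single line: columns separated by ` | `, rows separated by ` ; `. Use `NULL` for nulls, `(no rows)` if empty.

3 | 43 | Bolt ; 9 | 37 | Module ; 14 | 37 | Lens ; 21 | 27 | Widget ; 30 | 38 | Chip ; 31 | 14 | Bolt

price > 52: ids {3, 9, 14, 21, 30, 31}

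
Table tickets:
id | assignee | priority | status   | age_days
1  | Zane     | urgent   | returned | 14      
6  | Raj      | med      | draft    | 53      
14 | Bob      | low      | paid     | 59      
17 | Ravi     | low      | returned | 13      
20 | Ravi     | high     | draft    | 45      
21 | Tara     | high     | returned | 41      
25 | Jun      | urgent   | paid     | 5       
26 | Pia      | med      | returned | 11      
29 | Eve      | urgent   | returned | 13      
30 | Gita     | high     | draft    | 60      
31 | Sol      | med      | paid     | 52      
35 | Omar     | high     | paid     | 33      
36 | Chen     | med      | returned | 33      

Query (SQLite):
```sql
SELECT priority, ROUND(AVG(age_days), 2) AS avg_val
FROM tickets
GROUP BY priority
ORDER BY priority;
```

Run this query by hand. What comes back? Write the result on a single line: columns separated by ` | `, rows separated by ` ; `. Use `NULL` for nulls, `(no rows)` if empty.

Partition tickets by priority; compute ROUND(AVG(age_days), 2) within each group.
  high: ids {20, 21, 30, 35} → ROUND(AVG(age_days), 2)=44.75
  low: ids {14, 17} → ROUND(AVG(age_days), 2)=36
  med: ids {6, 26, 31, 36} → ROUND(AVG(age_days), 2)=37.25
  urgent: ids {1, 25, 29} → ROUND(AVG(age_days), 2)=10.67

high | 44.75 ; low | 36 ; med | 37.25 ; urgent | 10.67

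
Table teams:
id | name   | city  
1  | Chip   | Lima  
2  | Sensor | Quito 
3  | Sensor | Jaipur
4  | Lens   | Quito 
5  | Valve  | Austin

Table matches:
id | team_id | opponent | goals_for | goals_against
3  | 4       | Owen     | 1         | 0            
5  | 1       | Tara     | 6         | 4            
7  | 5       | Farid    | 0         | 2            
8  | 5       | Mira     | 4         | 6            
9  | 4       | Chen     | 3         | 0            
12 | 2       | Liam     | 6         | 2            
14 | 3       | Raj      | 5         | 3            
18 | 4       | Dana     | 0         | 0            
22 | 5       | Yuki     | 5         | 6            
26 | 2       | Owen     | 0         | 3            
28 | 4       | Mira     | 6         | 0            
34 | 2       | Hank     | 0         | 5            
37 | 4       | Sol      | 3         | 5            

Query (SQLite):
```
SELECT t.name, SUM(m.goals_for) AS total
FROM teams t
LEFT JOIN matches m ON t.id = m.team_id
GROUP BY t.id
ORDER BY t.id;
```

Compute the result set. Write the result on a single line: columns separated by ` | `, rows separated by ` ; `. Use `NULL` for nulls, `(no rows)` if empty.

Chip | 6 ; Sensor | 6 ; Sensor | 5 ; Lens | 13 ; Valve | 9

LEFT JOIN keeps every teams row; unmatched ones get NULL for matches columns.
Group by teams.id and compute SUM(m.goals_for). SUM over an all-NULL group is NULL.
  1: ids {5} → SUM(m.goals_for)=6
  2: ids {12, 26, 34} → SUM(m.goals_for)=6
  3: ids {14} → SUM(m.goals_for)=5
  4: ids {3, 9, 18, 28, 37} → SUM(m.goals_for)=13
  5: ids {7, 8, 22} → SUM(m.goals_for)=9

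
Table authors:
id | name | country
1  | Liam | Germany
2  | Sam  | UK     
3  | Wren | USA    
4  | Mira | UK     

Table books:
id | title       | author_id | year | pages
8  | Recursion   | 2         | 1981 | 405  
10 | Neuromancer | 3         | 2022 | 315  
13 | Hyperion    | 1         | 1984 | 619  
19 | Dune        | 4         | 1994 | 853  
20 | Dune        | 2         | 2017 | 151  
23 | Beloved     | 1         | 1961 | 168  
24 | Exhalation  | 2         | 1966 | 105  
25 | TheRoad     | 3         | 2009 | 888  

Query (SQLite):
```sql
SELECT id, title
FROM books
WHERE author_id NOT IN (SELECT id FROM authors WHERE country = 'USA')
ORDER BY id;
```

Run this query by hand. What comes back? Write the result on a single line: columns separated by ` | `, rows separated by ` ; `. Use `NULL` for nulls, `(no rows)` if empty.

Inner query: authors.id where country = 'USA'.
Outer: keep books rows whose author_id is not in that set.
Inner query → {3}

8 | Recursion ; 13 | Hyperion ; 19 | Dune ; 20 | Dune ; 23 | Beloved ; 24 | Exhalation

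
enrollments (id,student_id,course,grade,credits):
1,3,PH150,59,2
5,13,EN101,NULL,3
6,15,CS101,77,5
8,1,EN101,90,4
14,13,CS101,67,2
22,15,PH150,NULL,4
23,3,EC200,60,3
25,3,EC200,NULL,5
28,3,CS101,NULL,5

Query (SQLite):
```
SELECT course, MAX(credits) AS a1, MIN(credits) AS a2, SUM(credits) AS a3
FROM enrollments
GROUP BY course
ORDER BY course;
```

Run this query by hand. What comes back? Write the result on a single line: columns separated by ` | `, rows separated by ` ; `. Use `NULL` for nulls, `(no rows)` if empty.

Group enrollments by course.
Per group compute: MAX(credits), MIN(credits), SUM(credits).
  CS101: ids {6, 14, 28} → MAX(credits)=5, MIN(credits)=2, SUM(credits)=12
  EC200: ids {23, 25} → MAX(credits)=5, MIN(credits)=3, SUM(credits)=8
  EN101: ids {5, 8} → MAX(credits)=4, MIN(credits)=3, SUM(credits)=7
  PH150: ids {1, 22} → MAX(credits)=4, MIN(credits)=2, SUM(credits)=6

CS101 | 5 | 2 | 12 ; EC200 | 5 | 3 | 8 ; EN101 | 4 | 3 | 7 ; PH150 | 4 | 2 | 6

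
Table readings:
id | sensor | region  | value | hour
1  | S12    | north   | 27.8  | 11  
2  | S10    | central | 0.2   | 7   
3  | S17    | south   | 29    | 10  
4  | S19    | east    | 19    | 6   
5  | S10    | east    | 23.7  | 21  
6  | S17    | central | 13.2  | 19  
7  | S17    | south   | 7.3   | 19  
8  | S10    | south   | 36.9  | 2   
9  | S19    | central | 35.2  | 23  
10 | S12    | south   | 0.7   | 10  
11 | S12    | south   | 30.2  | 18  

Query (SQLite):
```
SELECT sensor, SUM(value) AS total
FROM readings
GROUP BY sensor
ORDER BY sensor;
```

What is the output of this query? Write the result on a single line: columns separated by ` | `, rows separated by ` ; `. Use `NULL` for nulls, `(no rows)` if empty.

S10 | 60.8 ; S12 | 58.7 ; S17 | 49.5 ; S19 | 54.2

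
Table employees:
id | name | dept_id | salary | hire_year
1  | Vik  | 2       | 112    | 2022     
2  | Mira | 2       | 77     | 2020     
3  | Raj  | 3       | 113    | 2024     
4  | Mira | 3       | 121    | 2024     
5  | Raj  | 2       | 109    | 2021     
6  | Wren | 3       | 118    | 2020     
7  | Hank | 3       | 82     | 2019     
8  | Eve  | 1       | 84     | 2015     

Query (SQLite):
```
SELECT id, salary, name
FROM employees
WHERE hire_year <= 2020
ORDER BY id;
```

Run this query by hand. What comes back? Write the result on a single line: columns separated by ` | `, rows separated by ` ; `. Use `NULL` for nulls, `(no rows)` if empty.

2 | 77 | Mira ; 6 | 118 | Wren ; 7 | 82 | Hank ; 8 | 84 | Eve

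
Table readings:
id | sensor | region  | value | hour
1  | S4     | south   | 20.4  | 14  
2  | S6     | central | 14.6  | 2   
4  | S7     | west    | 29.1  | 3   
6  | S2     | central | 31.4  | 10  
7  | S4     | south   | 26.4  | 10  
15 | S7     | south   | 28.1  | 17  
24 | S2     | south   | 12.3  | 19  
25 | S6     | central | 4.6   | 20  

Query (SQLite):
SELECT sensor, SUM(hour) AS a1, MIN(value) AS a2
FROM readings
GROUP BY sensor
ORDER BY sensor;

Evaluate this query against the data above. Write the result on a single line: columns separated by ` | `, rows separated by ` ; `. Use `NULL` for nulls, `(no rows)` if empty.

S2 | 29 | 12.3 ; S4 | 24 | 20.4 ; S6 | 22 | 4.6 ; S7 | 20 | 28.1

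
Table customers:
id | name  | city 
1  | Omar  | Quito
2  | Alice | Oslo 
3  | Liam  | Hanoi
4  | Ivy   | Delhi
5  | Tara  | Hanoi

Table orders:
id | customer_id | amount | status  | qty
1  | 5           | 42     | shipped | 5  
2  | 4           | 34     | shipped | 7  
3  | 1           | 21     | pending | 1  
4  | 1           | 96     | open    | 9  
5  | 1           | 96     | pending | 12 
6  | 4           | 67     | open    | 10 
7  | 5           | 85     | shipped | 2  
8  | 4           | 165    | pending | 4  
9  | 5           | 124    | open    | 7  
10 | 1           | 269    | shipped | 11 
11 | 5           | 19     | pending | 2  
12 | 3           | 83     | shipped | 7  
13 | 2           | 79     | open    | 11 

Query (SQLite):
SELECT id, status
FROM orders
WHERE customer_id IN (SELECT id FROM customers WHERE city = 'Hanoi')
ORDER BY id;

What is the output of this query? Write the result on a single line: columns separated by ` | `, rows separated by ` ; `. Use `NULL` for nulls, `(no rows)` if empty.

1 | shipped ; 7 | shipped ; 9 | open ; 11 | pending ; 12 | shipped

Inner query: customers.id where city = 'Hanoi'.
Outer: keep orders rows whose customer_id is in that set.
Inner query → {3, 5}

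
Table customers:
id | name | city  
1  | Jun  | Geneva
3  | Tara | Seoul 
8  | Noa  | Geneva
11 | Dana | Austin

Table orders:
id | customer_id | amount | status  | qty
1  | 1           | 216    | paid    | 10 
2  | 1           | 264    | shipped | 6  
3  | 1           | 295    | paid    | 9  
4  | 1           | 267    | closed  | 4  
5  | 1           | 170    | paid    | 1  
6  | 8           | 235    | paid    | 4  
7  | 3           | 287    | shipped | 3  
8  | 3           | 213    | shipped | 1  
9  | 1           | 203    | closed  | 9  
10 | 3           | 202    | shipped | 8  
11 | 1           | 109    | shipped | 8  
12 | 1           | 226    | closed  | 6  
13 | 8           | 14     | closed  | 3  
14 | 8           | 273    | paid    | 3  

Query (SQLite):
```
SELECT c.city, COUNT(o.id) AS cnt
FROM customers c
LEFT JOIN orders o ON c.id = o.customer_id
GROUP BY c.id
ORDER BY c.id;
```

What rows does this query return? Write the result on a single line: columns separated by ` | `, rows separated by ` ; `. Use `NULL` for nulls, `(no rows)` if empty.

Geneva | 8 ; Seoul | 3 ; Geneva | 3 ; Austin | 0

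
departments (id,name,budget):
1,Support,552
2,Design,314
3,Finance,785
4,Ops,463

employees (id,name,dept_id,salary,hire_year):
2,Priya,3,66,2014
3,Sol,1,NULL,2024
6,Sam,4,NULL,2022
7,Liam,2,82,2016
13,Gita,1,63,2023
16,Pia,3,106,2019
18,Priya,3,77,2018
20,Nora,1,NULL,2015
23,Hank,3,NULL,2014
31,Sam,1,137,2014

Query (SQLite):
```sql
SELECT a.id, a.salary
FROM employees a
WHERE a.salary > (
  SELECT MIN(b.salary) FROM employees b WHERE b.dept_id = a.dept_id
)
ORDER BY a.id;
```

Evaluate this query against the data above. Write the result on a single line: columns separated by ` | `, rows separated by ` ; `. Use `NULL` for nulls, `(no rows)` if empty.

For each employees row a, compute MIN(salary) over rows sharing a.dept_id.
Keep row a if a.salary > that per-group MIN.
  dept_id=1: MIN(salary) = 63
  dept_id=2: MIN(salary) = 82
  dept_id=3: MIN(salary) = 66
  dept_id=4: MIN(salary) = NULL

16 | 106 ; 18 | 77 ; 31 | 137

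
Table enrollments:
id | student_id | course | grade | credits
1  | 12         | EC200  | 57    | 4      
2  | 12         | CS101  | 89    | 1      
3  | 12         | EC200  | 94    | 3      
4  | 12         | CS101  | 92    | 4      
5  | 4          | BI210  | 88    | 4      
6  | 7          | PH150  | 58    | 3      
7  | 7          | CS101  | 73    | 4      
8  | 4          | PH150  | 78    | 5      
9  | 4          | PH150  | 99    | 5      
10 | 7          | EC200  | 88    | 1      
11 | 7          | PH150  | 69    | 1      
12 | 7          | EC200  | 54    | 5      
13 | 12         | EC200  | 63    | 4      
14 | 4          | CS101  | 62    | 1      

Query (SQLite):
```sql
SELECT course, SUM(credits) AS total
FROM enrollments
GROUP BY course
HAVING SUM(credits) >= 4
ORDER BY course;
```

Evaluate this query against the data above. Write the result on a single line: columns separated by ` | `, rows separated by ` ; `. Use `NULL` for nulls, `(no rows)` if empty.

Partition enrollments by course; compute SUM(credits) within each group.
HAVING: keep groups where SUM(credits) >= 4.
  BI210: ids {5} → SUM(credits)=4
  CS101: ids {2, 4, 7, 14} → SUM(credits)=10
  EC200: ids {1, 3, 10, 12, 13} → SUM(credits)=17
  PH150: ids {6, 8, 9, 11} → SUM(credits)=14

BI210 | 4 ; CS101 | 10 ; EC200 | 17 ; PH150 | 14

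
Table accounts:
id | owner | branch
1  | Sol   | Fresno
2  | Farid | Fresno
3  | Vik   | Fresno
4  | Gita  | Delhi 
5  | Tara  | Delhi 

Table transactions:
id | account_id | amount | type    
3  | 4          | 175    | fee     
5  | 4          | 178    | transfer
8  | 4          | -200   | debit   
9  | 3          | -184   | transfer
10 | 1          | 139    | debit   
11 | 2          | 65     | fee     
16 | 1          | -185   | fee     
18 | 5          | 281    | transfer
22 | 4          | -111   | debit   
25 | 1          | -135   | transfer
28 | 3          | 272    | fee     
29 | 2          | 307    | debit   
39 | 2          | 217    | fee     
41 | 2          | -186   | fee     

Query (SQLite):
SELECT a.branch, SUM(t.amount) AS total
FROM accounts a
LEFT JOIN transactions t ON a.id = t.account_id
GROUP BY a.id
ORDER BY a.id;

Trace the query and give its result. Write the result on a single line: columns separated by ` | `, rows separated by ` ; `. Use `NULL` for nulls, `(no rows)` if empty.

Fresno | -181 ; Fresno | 403 ; Fresno | 88 ; Delhi | 42 ; Delhi | 281

LEFT JOIN keeps every accounts row; unmatched ones get NULL for transactions columns.
Group by accounts.id and compute SUM(t.amount). SUM over an all-NULL group is NULL.
  1: ids {10, 16, 25} → SUM(t.amount)=-181
  2: ids {11, 29, 39, 41} → SUM(t.amount)=403
  3: ids {9, 28} → SUM(t.amount)=88
  4: ids {3, 5, 8, 22} → SUM(t.amount)=42
  5: ids {18} → SUM(t.amount)=281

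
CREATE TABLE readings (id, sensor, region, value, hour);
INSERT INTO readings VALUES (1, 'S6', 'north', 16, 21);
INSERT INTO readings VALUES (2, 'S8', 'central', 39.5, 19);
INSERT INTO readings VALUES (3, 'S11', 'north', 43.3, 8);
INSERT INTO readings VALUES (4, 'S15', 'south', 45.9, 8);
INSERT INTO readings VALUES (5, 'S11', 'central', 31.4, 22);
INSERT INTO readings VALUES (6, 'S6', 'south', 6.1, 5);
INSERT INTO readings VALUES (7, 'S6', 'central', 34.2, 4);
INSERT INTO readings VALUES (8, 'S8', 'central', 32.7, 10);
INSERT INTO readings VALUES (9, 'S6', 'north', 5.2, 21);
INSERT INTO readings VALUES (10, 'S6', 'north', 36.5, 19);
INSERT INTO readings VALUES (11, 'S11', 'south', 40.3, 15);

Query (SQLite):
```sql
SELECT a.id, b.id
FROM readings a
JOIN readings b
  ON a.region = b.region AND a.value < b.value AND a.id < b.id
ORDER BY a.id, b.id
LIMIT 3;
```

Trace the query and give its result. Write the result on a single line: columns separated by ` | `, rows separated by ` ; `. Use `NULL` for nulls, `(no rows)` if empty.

1 | 3 ; 1 | 10 ; 5 | 7

Pairs (a,b) with same region, a.value < b.value, a.id < b.id.
region groups: central:{2,5,7,8} north:{1,3,9,10} south:{4,6,11}
Ordered by (a.id, b.id); first 3.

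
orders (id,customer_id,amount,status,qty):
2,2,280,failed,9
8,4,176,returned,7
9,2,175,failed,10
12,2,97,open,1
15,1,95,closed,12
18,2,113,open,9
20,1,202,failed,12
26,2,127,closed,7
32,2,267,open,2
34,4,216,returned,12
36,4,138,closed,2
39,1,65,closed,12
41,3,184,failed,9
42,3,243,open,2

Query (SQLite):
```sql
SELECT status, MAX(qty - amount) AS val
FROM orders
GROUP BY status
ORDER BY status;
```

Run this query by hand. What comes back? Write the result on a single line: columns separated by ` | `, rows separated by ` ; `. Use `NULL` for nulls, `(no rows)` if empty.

For each row compute qty - amount.
Group by status; take MAX of the expression per group.
  closed: ids {15, 26, 36, 39} → MAX(qty - amount)=-53
  failed: ids {2, 9, 20, 41} → MAX(qty - amount)=-165
  open: ids {12, 18, 32, 42} → MAX(qty - amount)=-96
  returned: ids {8, 34} → MAX(qty - amount)=-169

closed | -53 ; failed | -165 ; open | -96 ; returned | -169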